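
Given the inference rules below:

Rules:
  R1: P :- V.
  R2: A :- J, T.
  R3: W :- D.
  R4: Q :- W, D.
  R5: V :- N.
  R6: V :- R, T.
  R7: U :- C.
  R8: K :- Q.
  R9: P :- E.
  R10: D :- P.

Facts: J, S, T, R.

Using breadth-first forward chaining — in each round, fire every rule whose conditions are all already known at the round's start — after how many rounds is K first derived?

6

[1] R2 [A :- J, T.]; R6 [V :- R, T.]. ⇒ new: A, V.
[2] R1 [P :- V.]. ⇒ new: P.
[3] R10 [D :- P.]. ⇒ new: D.
[4] R3 [W :- D.]. ⇒ new: W.
[5] R4 [Q :- W, D.]. ⇒ new: Q.
[6] R8 [K :- Q.]. ⇒ new: K.
K first appears in round 6.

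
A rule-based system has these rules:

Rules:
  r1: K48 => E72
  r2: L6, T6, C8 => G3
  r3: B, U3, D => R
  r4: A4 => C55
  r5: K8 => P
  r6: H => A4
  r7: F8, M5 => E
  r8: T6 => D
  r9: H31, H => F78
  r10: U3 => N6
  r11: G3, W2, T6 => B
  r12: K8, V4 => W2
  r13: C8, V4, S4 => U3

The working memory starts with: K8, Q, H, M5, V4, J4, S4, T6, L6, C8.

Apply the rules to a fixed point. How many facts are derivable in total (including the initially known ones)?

20

Round 1 fires r2, r5, r6, r8, r12, r13, giving G3, P, A4, D, W2, U3.
Round 2 fires r4, r10, r11, giving C55, N6, B.
Round 3 fires r3, giving R.
Closure: {A4, B, C55, C8, D, G3, H, J4, K8, L6, M5, N6, P, Q, R, S4, T6, U3, V4, W2} — 20 facts.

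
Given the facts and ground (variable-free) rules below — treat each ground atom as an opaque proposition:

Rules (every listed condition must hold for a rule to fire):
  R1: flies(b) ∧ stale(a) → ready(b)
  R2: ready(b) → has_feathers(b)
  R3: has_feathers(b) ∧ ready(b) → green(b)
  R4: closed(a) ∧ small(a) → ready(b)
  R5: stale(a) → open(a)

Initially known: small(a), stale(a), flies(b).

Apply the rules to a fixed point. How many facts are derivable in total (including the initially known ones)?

7

Round 1 fires R1, R5, giving ready(b), open(a).
Round 2 fires R2, giving has_feathers(b).
Round 3 fires R3, giving green(b).
Closure: {flies(b), green(b), has_feathers(b), open(a), ready(b), small(a), stale(a)} — 7 facts.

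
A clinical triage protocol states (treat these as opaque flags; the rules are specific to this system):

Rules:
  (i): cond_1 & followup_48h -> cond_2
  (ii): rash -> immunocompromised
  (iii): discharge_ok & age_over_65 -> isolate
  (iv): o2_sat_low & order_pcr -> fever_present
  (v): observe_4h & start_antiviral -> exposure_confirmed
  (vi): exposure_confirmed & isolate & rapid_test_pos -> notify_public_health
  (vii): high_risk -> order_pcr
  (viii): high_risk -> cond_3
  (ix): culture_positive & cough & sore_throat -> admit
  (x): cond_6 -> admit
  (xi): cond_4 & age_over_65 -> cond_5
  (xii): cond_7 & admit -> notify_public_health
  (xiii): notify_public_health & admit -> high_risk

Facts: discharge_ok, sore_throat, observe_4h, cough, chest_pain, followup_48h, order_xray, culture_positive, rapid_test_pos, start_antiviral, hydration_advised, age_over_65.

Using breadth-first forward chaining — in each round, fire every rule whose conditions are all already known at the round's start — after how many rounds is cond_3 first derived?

4

Round 1 — (iii), (v), (ix), derive isolate, exposure_confirmed, admit.
Round 2 — (vi), derive notify_public_health.
Round 3 — (xiii), derive high_risk.
Round 4 — (vii), (viii), derive order_pcr, cond_3.
cond_3 first appears in round 4.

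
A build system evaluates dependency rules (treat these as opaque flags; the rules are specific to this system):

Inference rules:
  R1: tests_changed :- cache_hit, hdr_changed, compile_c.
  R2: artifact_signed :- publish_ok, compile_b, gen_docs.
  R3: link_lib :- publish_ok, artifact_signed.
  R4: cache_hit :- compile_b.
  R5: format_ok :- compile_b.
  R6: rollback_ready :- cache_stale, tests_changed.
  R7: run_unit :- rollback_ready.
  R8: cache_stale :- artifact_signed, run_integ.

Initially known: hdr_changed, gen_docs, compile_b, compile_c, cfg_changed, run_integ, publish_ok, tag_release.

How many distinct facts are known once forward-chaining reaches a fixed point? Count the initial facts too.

Round 1: R2 [artifact_signed :- publish_ok, compile_b, gen_docs.]; R4 [cache_hit :- compile_b.]; R5 [format_ok :- compile_b.]. Adds artifact_signed, cache_hit, format_ok.
Round 2: R1 [tests_changed :- cache_hit, hdr_changed, compile_c.]; R3 [link_lib :- publish_ok, artifact_signed.]; R8 [cache_stale :- artifact_signed, run_integ.]. Adds tests_changed, link_lib, cache_stale.
Round 3: R6 [rollback_ready :- cache_stale, tests_changed.]. Adds rollback_ready.
Round 4: R7 [run_unit :- rollback_ready.]. Adds run_unit.
Closure: {artifact_signed, cache_hit, cache_stale, cfg_changed, compile_b, compile_c, format_ok, gen_docs, hdr_changed, link_lib, publish_ok, rollback_ready, run_integ, run_unit, tag_release, tests_changed} — 16 facts.

16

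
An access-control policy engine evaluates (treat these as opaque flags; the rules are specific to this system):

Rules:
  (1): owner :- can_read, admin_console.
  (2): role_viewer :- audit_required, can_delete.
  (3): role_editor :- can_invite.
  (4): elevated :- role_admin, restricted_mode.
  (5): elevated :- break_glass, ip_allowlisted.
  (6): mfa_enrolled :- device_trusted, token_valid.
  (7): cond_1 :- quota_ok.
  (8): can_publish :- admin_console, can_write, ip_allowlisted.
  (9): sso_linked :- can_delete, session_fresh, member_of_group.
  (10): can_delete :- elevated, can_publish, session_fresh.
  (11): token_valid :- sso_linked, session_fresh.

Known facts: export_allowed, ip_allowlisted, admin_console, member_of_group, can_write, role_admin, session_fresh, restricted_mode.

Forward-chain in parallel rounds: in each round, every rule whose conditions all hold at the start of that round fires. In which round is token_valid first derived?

Round 1 — (4), (8), derive elevated, can_publish.
Round 2 — (10), derive can_delete.
Round 3 — (9), derive sso_linked.
Round 4 — (11), derive token_valid.
token_valid first appears in round 4.

4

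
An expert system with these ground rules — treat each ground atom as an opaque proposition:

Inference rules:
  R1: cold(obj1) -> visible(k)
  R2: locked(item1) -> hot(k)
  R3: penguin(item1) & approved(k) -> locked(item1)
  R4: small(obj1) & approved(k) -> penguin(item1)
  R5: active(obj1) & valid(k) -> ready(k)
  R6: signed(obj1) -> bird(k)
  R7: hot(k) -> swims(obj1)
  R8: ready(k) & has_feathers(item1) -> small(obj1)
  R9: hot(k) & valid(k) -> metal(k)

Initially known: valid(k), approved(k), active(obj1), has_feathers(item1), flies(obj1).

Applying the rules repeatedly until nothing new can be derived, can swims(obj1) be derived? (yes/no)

yes

Round 1: R5 [active(obj1) & valid(k) -> ready(k)]. Adds ready(k).
Round 2: R8 [ready(k) & has_feathers(item1) -> small(obj1)]. Adds small(obj1).
Round 3: R4 [small(obj1) & approved(k) -> penguin(item1)]. Adds penguin(item1).
Round 4: R3 [penguin(item1) & approved(k) -> locked(item1)]. Adds locked(item1).
Round 5: R2 [locked(item1) -> hot(k)]. Adds hot(k).
Round 6: R7 [hot(k) -> swims(obj1)]; R9 [hot(k) & valid(k) -> metal(k)]. Adds swims(obj1), metal(k).
swims(obj1) appears in round 6, so it is derivable.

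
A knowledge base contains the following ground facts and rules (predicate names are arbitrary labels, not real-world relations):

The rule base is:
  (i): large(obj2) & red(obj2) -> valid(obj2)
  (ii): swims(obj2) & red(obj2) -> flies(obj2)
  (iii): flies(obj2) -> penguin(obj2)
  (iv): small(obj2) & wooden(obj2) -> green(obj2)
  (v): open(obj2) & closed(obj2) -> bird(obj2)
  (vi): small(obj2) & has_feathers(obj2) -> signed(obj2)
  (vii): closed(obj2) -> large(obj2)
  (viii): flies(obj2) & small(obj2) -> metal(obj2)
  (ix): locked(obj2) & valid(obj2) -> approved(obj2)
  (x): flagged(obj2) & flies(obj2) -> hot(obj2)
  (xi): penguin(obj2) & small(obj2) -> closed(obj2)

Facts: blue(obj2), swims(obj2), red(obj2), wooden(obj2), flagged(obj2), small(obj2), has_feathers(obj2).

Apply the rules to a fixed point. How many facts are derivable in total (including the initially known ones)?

Round 1: (ii) [swims(obj2) & red(obj2) -> flies(obj2)]; (iv) [small(obj2) & wooden(obj2) -> green(obj2)]; (vi) [small(obj2) & has_feathers(obj2) -> signed(obj2)]. Adds flies(obj2), green(obj2), signed(obj2).
Round 2: (iii) [flies(obj2) -> penguin(obj2)]; (viii) [flies(obj2) & small(obj2) -> metal(obj2)]; (x) [flagged(obj2) & flies(obj2) -> hot(obj2)]. Adds penguin(obj2), metal(obj2), hot(obj2).
Round 3: (xi) [penguin(obj2) & small(obj2) -> closed(obj2)]. Adds closed(obj2).
Round 4: (vii) [closed(obj2) -> large(obj2)]. Adds large(obj2).
Round 5: (i) [large(obj2) & red(obj2) -> valid(obj2)]. Adds valid(obj2).
Closure: {blue(obj2), closed(obj2), flagged(obj2), flies(obj2), green(obj2), has_feathers(obj2), hot(obj2), large(obj2), metal(obj2), penguin(obj2), red(obj2), signed(obj2), small(obj2), swims(obj2), valid(obj2), wooden(obj2)} — 16 facts.

16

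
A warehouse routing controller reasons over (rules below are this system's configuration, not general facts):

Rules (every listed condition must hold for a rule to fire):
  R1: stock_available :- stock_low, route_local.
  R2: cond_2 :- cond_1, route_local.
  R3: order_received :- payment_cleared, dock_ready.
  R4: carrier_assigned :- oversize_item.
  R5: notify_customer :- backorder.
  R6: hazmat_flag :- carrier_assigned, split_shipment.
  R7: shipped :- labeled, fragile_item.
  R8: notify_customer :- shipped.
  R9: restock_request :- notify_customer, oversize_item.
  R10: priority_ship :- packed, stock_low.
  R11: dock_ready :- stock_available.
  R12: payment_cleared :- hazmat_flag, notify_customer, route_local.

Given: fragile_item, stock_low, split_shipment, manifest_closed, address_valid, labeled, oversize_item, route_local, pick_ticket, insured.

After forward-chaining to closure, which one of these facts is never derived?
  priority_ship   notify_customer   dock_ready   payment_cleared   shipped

priority_ship

Round 1 fires R1, R4, R7, giving stock_available, carrier_assigned, shipped.
Round 2 fires R6, R8, R11, giving hazmat_flag, notify_customer, dock_ready.
Round 3 fires R9, R12, giving restock_request, payment_cleared.
Round 4 fires R3, giving order_received.
Derived: dock_ready (round 2), shipped (round 1), notify_customer (round 2), payment_cleared (round 3). priority_ship never appears in any round.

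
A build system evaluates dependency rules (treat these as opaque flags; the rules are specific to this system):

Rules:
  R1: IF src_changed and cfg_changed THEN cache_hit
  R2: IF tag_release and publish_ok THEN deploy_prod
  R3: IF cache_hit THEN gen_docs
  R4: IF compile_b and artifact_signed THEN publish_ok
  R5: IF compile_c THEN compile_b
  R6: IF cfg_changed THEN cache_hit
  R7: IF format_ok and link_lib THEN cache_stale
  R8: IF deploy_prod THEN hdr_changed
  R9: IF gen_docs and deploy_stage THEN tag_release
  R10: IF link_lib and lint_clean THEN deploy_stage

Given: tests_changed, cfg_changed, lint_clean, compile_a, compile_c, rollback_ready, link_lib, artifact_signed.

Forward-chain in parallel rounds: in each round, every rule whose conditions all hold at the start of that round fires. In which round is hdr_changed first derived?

5

[1] R5 [IF compile_c THEN compile_b]; R6 [IF cfg_changed THEN cache_hit]; R10 [IF link_lib and lint_clean THEN deploy_stage]. ⇒ new: compile_b, cache_hit, deploy_stage.
[2] R3 [IF cache_hit THEN gen_docs]; R4 [IF compile_b and artifact_signed THEN publish_ok]. ⇒ new: gen_docs, publish_ok.
[3] R9 [IF gen_docs and deploy_stage THEN tag_release]. ⇒ new: tag_release.
[4] R2 [IF tag_release and publish_ok THEN deploy_prod]. ⇒ new: deploy_prod.
[5] R8 [IF deploy_prod THEN hdr_changed]. ⇒ new: hdr_changed.
hdr_changed first appears in round 5.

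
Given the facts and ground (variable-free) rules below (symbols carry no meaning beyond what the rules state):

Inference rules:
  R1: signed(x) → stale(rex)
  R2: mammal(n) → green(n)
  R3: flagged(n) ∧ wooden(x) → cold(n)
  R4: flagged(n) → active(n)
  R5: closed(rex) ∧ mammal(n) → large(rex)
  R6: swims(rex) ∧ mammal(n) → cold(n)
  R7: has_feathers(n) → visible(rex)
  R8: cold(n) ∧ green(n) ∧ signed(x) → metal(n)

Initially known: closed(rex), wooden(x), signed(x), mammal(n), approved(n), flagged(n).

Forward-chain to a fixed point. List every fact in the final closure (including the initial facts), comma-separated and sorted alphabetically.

active(n), approved(n), closed(rex), cold(n), flagged(n), green(n), large(rex), mammal(n), metal(n), signed(x), stale(rex), wooden(x)

[1] R1 [signed(x) → stale(rex)]; R2 [mammal(n) → green(n)]; R3 [flagged(n) ∧ wooden(x) → cold(n)]; R4 [flagged(n) → active(n)]; R5 [closed(rex) ∧ mammal(n) → large(rex)]. ⇒ new: stale(rex), green(n), cold(n), active(n), large(rex).
[2] R8 [cold(n) ∧ green(n) ∧ signed(x) → metal(n)]. ⇒ new: metal(n).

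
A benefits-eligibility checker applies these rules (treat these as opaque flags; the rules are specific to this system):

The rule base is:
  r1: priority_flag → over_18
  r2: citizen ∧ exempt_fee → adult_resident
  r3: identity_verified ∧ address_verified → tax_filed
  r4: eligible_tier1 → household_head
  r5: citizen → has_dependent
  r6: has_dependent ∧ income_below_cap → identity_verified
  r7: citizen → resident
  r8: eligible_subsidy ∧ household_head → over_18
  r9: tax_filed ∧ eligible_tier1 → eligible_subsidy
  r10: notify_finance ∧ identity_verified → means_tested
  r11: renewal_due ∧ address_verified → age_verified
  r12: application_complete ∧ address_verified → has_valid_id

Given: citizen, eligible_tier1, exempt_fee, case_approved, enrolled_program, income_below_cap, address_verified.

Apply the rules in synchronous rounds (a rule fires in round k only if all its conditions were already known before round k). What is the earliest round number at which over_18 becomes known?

Round 1 fires r2, r4, r5, r7, giving adult_resident, household_head, has_dependent, resident.
Round 2 fires r6, giving identity_verified.
Round 3 fires r3, giving tax_filed.
Round 4 fires r9, giving eligible_subsidy.
Round 5 fires r8, giving over_18.
over_18 first appears in round 5.

5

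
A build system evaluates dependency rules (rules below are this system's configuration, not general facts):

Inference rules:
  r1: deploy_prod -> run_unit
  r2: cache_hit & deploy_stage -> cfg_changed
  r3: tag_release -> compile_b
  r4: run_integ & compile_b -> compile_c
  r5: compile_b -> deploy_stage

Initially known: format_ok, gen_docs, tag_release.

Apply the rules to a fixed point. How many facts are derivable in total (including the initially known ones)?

5

Round 1: r3 [tag_release -> compile_b]. New: compile_b.
Round 2: r5 [compile_b -> deploy_stage]. New: deploy_stage.
Closure: {compile_b, deploy_stage, format_ok, gen_docs, tag_release} — 5 facts.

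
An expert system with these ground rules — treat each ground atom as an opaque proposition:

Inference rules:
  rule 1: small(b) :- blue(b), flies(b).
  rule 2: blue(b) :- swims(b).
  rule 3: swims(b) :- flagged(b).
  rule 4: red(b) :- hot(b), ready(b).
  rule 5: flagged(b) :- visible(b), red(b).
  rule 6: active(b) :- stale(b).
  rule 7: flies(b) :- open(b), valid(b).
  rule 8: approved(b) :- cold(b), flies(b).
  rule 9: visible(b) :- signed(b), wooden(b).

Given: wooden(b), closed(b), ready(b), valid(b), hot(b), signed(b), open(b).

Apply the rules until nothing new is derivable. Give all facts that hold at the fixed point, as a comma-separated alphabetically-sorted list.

Round 1 fires rule 4, rule 7, rule 9, giving red(b), flies(b), visible(b).
Round 2 fires rule 5, giving flagged(b).
Round 3 fires rule 3, giving swims(b).
Round 4 fires rule 2, giving blue(b).
Round 5 fires rule 1, giving small(b).

blue(b), closed(b), flagged(b), flies(b), hot(b), open(b), ready(b), red(b), signed(b), small(b), swims(b), valid(b), visible(b), wooden(b)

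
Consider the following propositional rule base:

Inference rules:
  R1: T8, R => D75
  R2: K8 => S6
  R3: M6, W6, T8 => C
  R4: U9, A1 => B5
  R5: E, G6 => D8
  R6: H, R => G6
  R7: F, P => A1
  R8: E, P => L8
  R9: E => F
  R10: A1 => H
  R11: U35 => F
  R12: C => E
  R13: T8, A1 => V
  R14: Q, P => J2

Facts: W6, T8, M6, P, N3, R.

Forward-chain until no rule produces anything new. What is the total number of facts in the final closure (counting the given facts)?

16

Round 1 — R1, R3, derive D75, C.
Round 2 — R12, derive E.
Round 3 — R8, R9, derive L8, F.
Round 4 — R7, derive A1.
Round 5 — R10, R13, derive H, V.
Round 6 — R6, derive G6.
Round 7 — R5, derive D8.
Closure: {A1, C, D75, D8, E, F, G6, H, L8, M6, N3, P, R, T8, V, W6} — 16 facts.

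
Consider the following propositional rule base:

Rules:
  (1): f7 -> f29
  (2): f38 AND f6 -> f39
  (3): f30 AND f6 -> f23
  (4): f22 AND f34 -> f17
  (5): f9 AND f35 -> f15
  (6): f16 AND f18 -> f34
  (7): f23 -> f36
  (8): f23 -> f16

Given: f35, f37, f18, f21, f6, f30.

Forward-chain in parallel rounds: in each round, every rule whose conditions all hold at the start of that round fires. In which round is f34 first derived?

3

Round 1 — (3), derive f23.
Round 2 — (7), (8), derive f36, f16.
Round 3 — (6), derive f34.
f34 first appears in round 3.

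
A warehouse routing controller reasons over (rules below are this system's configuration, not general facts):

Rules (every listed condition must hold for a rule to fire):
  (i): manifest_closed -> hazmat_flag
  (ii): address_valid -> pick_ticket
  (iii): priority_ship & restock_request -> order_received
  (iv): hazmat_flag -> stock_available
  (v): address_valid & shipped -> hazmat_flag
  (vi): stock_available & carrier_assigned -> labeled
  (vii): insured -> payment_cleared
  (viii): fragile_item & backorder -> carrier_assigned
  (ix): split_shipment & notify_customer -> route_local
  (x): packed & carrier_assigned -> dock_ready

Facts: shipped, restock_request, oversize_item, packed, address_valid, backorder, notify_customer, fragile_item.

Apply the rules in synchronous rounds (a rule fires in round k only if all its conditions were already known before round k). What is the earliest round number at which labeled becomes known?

3

Round 1 fires (ii), (v), (viii), giving pick_ticket, hazmat_flag, carrier_assigned.
Round 2 fires (iv), (x), giving stock_available, dock_ready.
Round 3 fires (vi), giving labeled.
labeled first appears in round 3.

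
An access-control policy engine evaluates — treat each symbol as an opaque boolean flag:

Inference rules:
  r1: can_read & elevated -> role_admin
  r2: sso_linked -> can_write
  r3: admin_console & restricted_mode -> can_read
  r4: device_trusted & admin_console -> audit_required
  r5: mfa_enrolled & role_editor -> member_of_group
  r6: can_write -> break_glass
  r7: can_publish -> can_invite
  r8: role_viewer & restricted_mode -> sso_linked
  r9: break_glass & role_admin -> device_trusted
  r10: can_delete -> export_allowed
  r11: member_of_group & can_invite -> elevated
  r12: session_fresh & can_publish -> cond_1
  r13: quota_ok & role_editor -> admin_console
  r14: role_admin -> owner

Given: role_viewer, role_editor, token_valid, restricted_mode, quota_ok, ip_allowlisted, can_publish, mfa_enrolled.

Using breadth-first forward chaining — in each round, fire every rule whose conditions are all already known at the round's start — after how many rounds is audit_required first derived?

5

Round 1: r5 [mfa_enrolled & role_editor -> member_of_group]; r7 [can_publish -> can_invite]; r8 [role_viewer & restricted_mode -> sso_linked]; r13 [quota_ok & role_editor -> admin_console]. Adds member_of_group, can_invite, sso_linked, admin_console.
Round 2: r2 [sso_linked -> can_write]; r3 [admin_console & restricted_mode -> can_read]; r11 [member_of_group & can_invite -> elevated]. Adds can_write, can_read, elevated.
Round 3: r1 [can_read & elevated -> role_admin]; r6 [can_write -> break_glass]. Adds role_admin, break_glass.
Round 4: r9 [break_glass & role_admin -> device_trusted]; r14 [role_admin -> owner]. Adds device_trusted, owner.
Round 5: r4 [device_trusted & admin_console -> audit_required]. Adds audit_required.
audit_required first appears in round 5.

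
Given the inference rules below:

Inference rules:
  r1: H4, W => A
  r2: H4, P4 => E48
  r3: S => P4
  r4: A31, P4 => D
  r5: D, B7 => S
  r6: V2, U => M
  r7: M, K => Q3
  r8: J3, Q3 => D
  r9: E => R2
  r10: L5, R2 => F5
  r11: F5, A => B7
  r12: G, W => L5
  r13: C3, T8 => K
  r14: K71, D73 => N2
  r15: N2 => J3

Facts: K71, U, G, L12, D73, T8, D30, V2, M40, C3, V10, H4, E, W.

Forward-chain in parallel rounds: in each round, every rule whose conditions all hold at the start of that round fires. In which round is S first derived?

Round 1: r1 [H4, W => A]; r6 [V2, U => M]; r9 [E => R2]; r12 [G, W => L5]; r13 [C3, T8 => K]; r14 [K71, D73 => N2]. New: A, M, R2, L5, K, N2.
Round 2: r7 [M, K => Q3]; r10 [L5, R2 => F5]; r15 [N2 => J3]. New: Q3, F5, J3.
Round 3: r8 [J3, Q3 => D]; r11 [F5, A => B7]. New: D, B7.
Round 4: r5 [D, B7 => S]. New: S.
S first appears in round 4.

4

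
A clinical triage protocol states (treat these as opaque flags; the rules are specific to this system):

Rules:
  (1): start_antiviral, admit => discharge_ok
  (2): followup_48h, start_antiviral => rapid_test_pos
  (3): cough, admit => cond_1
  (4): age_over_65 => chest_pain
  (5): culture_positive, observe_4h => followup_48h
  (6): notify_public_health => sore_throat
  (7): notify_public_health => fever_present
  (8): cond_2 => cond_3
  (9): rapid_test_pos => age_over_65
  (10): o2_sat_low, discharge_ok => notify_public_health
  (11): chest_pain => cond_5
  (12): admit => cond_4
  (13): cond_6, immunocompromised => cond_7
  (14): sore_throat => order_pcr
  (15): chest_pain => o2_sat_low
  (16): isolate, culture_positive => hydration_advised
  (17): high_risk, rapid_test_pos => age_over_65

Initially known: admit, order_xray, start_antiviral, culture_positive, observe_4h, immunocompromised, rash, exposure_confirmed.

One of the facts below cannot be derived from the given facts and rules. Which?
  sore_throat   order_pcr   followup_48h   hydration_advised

hydration_advised

[1] (1) [start_antiviral, admit => discharge_ok]; (5) [culture_positive, observe_4h => followup_48h]; (12) [admit => cond_4]. ⇒ new: discharge_ok, followup_48h, cond_4.
[2] (2) [followup_48h, start_antiviral => rapid_test_pos]. ⇒ new: rapid_test_pos.
[3] (9) [rapid_test_pos => age_over_65]. ⇒ new: age_over_65.
[4] (4) [age_over_65 => chest_pain]. ⇒ new: chest_pain.
[5] (11) [chest_pain => cond_5]; (15) [chest_pain => o2_sat_low]. ⇒ new: cond_5, o2_sat_low.
[6] (10) [o2_sat_low, discharge_ok => notify_public_health]. ⇒ new: notify_public_health.
[7] (6) [notify_public_health => sore_throat]; (7) [notify_public_health => fever_present]. ⇒ new: sore_throat, fever_present.
[8] (14) [sore_throat => order_pcr]. ⇒ new: order_pcr.
Derived: sore_throat (round 7), order_pcr (round 8), followup_48h (round 1). hydration_advised never appears in any round.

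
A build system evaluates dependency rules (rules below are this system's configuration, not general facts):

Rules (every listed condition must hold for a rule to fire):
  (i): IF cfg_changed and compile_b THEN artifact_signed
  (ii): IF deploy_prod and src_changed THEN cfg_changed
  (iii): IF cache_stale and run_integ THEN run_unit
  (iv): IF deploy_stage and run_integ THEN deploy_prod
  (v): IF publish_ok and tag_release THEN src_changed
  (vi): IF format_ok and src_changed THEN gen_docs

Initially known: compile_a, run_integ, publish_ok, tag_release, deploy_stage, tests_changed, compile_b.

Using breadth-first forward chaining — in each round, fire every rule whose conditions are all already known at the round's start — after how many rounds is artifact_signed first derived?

Round 1: (iv) [IF deploy_stage and run_integ THEN deploy_prod]; (v) [IF publish_ok and tag_release THEN src_changed]. New: deploy_prod, src_changed.
Round 2: (ii) [IF deploy_prod and src_changed THEN cfg_changed]. New: cfg_changed.
Round 3: (i) [IF cfg_changed and compile_b THEN artifact_signed]. New: artifact_signed.
artifact_signed first appears in round 3.

3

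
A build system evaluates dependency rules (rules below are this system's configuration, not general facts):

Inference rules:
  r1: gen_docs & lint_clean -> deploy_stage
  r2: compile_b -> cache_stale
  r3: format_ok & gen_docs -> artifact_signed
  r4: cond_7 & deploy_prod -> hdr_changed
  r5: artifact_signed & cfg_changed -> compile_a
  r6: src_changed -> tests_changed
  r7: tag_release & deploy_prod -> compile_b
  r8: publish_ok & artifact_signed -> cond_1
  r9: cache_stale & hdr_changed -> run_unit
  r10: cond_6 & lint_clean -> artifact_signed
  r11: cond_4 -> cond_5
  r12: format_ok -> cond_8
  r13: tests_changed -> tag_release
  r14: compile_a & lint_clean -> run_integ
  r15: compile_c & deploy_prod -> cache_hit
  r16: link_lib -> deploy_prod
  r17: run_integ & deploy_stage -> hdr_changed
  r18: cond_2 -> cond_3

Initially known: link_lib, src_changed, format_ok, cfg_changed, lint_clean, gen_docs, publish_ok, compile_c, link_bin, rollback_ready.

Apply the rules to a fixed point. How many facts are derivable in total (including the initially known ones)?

Round 1: r1 [gen_docs & lint_clean -> deploy_stage]; r3 [format_ok & gen_docs -> artifact_signed]; r6 [src_changed -> tests_changed]; r12 [format_ok -> cond_8]; r16 [link_lib -> deploy_prod]. New: deploy_stage, artifact_signed, tests_changed, cond_8, deploy_prod.
Round 2: r5 [artifact_signed & cfg_changed -> compile_a]; r8 [publish_ok & artifact_signed -> cond_1]; r13 [tests_changed -> tag_release]; r15 [compile_c & deploy_prod -> cache_hit]. New: compile_a, cond_1, tag_release, cache_hit.
Round 3: r7 [tag_release & deploy_prod -> compile_b]; r14 [compile_a & lint_clean -> run_integ]. New: compile_b, run_integ.
Round 4: r2 [compile_b -> cache_stale]; r17 [run_integ & deploy_stage -> hdr_changed]. New: cache_stale, hdr_changed.
Round 5: r9 [cache_stale & hdr_changed -> run_unit]. New: run_unit.
Closure: {artifact_signed, cache_hit, cache_stale, cfg_changed, compile_a, compile_b, compile_c, cond_1, cond_8, deploy_prod, deploy_stage, format_ok, gen_docs, hdr_changed, link_bin, link_lib, lint_clean, publish_ok, rollback_ready, run_integ, run_unit, src_changed, tag_release, tests_changed} — 24 facts.

24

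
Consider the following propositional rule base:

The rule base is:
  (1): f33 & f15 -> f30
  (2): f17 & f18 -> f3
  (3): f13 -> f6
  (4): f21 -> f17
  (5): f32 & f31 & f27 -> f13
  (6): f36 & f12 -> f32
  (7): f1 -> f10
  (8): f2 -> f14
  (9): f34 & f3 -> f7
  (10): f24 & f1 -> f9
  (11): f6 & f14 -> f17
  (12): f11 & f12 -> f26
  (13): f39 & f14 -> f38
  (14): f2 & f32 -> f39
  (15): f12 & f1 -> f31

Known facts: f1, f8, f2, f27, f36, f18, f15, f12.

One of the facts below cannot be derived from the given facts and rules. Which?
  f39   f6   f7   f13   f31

[1] (6) [f36 & f12 -> f32]; (7) [f1 -> f10]; (8) [f2 -> f14]; (15) [f12 & f1 -> f31]. ⇒ new: f32, f10, f14, f31.
[2] (5) [f32 & f31 & f27 -> f13]; (14) [f2 & f32 -> f39]. ⇒ new: f13, f39.
[3] (3) [f13 -> f6]; (13) [f39 & f14 -> f38]. ⇒ new: f6, f38.
[4] (11) [f6 & f14 -> f17]. ⇒ new: f17.
[5] (2) [f17 & f18 -> f3]. ⇒ new: f3.
Derived: f39 (round 2), f31 (round 1), f13 (round 2), f6 (round 3). f7 never appears in any round.

f7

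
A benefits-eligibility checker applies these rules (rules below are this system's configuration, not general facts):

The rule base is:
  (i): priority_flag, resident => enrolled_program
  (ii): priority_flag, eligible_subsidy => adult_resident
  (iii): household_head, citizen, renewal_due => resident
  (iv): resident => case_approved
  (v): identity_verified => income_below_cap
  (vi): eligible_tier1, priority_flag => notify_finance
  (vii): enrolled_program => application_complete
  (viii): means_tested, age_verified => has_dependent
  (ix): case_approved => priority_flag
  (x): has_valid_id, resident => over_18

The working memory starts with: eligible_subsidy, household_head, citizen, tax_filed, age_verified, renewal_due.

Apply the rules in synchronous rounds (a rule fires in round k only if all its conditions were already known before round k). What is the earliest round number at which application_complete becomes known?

5

[1] (iii) [household_head, citizen, renewal_due => resident]. ⇒ new: resident.
[2] (iv) [resident => case_approved]. ⇒ new: case_approved.
[3] (ix) [case_approved => priority_flag]. ⇒ new: priority_flag.
[4] (i) [priority_flag, resident => enrolled_program]; (ii) [priority_flag, eligible_subsidy => adult_resident]. ⇒ new: enrolled_program, adult_resident.
[5] (vii) [enrolled_program => application_complete]. ⇒ new: application_complete.
application_complete first appears in round 5.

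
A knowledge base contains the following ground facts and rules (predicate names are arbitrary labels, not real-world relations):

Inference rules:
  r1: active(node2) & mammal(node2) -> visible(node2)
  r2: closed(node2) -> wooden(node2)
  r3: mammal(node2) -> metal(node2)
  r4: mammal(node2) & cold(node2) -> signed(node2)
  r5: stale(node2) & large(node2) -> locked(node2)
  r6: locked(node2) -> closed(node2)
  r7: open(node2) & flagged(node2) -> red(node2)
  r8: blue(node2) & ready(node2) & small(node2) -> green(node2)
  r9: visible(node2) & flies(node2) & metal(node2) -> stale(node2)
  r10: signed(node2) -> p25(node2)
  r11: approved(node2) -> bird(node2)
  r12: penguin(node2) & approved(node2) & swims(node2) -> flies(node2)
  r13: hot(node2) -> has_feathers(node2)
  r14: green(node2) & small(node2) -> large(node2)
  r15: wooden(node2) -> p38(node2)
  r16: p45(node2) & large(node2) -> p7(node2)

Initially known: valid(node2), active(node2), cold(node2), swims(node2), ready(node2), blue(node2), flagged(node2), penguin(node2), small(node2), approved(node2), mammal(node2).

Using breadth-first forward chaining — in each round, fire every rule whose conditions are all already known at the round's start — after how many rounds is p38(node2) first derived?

Round 1 — r1, r3, r4, r8, r11, r12, derive visible(node2), metal(node2), signed(node2), green(node2), bird(node2), flies(node2).
Round 2 — r9, r10, r14, derive stale(node2), p25(node2), large(node2).
Round 3 — r5, derive locked(node2).
Round 4 — r6, derive closed(node2).
Round 5 — r2, derive wooden(node2).
Round 6 — r15, derive p38(node2).
p38(node2) first appears in round 6.

6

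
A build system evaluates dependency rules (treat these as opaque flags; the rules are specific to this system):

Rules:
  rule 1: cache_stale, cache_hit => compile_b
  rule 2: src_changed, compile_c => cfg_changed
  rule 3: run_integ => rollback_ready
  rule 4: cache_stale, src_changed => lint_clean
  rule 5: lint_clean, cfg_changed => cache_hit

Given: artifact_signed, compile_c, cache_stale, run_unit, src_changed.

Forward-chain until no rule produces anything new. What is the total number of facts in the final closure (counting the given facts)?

Round 1: rule 2 [src_changed, compile_c => cfg_changed]; rule 4 [cache_stale, src_changed => lint_clean]. Adds cfg_changed, lint_clean.
Round 2: rule 5 [lint_clean, cfg_changed => cache_hit]. Adds cache_hit.
Round 3: rule 1 [cache_stale, cache_hit => compile_b]. Adds compile_b.
Closure: {artifact_signed, cache_hit, cache_stale, cfg_changed, compile_b, compile_c, lint_clean, run_unit, src_changed} — 9 facts.

9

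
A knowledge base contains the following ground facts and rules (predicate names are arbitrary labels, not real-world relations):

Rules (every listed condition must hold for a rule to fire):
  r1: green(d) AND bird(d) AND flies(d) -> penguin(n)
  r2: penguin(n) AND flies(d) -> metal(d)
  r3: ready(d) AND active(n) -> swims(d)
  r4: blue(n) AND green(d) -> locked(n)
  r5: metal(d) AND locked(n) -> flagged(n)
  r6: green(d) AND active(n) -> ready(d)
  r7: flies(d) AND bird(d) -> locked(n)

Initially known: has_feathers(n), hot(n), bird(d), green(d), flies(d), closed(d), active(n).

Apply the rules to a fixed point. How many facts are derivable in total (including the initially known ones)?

Round 1 fires r1, r6, r7, giving penguin(n), ready(d), locked(n).
Round 2 fires r2, r3, giving metal(d), swims(d).
Round 3 fires r5, giving flagged(n).
Closure: {active(n), bird(d), closed(d), flagged(n), flies(d), green(d), has_feathers(n), hot(n), locked(n), metal(d), penguin(n), ready(d), swims(d)} — 13 facts.

13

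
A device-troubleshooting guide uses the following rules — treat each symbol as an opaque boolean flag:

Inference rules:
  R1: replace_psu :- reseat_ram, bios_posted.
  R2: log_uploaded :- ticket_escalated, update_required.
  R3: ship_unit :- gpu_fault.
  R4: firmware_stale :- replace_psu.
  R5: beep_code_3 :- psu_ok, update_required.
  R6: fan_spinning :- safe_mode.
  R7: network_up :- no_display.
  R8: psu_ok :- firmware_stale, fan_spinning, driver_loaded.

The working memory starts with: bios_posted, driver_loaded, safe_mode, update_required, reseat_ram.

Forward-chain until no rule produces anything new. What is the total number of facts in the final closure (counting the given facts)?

10

Round 1 fires R1, R6, giving replace_psu, fan_spinning.
Round 2 fires R4, giving firmware_stale.
Round 3 fires R8, giving psu_ok.
Round 4 fires R5, giving beep_code_3.
Closure: {beep_code_3, bios_posted, driver_loaded, fan_spinning, firmware_stale, psu_ok, replace_psu, reseat_ram, safe_mode, update_required} — 10 facts.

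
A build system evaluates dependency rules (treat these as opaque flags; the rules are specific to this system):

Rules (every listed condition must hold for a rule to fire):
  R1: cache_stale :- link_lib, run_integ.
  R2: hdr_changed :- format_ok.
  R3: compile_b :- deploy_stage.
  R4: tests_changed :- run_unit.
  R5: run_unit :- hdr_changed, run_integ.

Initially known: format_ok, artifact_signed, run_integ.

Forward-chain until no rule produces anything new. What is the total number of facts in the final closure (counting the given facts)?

6

[1] R2 [hdr_changed :- format_ok.]. ⇒ new: hdr_changed.
[2] R5 [run_unit :- hdr_changed, run_integ.]. ⇒ new: run_unit.
[3] R4 [tests_changed :- run_unit.]. ⇒ new: tests_changed.
Closure: {artifact_signed, format_ok, hdr_changed, run_integ, run_unit, tests_changed} — 6 facts.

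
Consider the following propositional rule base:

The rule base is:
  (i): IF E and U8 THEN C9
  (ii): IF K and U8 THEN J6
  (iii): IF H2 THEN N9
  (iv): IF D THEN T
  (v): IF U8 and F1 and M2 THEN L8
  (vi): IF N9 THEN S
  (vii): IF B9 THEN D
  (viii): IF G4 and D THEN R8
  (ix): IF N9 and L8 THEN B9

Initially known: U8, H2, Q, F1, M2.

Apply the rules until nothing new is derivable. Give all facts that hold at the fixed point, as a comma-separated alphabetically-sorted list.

B9, D, F1, H2, L8, M2, N9, Q, S, T, U8

Round 1 fires (iii), (v), giving N9, L8.
Round 2 fires (vi), (ix), giving S, B9.
Round 3 fires (vii), giving D.
Round 4 fires (iv), giving T.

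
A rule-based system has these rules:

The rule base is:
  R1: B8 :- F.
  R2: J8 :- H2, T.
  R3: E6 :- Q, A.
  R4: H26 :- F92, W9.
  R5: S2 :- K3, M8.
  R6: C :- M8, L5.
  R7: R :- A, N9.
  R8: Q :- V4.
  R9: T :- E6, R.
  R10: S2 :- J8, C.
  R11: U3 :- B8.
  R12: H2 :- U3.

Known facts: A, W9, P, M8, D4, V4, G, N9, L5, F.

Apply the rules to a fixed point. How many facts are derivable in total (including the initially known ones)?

20

[1] R1 [B8 :- F.]; R6 [C :- M8, L5.]; R7 [R :- A, N9.]; R8 [Q :- V4.]. ⇒ new: B8, C, R, Q.
[2] R3 [E6 :- Q, A.]; R11 [U3 :- B8.]. ⇒ new: E6, U3.
[3] R9 [T :- E6, R.]; R12 [H2 :- U3.]. ⇒ new: T, H2.
[4] R2 [J8 :- H2, T.]. ⇒ new: J8.
[5] R10 [S2 :- J8, C.]. ⇒ new: S2.
Closure: {A, B8, C, D4, E6, F, G, H2, J8, L5, M8, N9, P, Q, R, S2, T, U3, V4, W9} — 20 facts.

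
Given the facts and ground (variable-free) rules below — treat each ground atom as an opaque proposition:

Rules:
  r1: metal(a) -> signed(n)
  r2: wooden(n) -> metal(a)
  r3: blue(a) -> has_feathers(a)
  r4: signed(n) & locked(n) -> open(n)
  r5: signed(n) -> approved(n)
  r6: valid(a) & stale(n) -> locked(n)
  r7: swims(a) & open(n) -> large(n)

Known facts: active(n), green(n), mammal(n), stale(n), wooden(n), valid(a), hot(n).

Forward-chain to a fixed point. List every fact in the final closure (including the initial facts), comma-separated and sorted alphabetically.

active(n), approved(n), green(n), hot(n), locked(n), mammal(n), metal(a), open(n), signed(n), stale(n), valid(a), wooden(n)

Round 1: r2 [wooden(n) -> metal(a)]; r6 [valid(a) & stale(n) -> locked(n)]. New: metal(a), locked(n).
Round 2: r1 [metal(a) -> signed(n)]. New: signed(n).
Round 3: r4 [signed(n) & locked(n) -> open(n)]; r5 [signed(n) -> approved(n)]. New: open(n), approved(n).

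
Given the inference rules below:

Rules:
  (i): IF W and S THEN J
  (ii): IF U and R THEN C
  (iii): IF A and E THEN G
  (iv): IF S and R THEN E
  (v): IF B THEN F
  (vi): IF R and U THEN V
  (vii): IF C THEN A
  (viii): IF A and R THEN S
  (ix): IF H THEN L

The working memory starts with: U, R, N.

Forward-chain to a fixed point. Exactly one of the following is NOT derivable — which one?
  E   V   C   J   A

Round 1 fires (ii), (vi), giving C, V.
Round 2 fires (vii), giving A.
Round 3 fires (viii), giving S.
Round 4 fires (iv), giving E.
Round 5 fires (iii), giving G.
Derived: C (round 1), V (round 1), E (round 4), A (round 2). J never appears in any round.

J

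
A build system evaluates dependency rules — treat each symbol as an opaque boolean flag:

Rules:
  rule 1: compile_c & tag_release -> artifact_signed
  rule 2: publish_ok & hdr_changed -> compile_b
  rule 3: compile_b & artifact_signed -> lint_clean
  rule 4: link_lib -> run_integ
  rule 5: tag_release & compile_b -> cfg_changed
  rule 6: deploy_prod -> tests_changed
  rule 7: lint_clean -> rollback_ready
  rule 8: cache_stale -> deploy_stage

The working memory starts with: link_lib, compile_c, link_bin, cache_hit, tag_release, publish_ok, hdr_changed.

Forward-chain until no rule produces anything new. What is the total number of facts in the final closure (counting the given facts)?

13

Round 1: rule 1 [compile_c & tag_release -> artifact_signed]; rule 2 [publish_ok & hdr_changed -> compile_b]; rule 4 [link_lib -> run_integ]. New: artifact_signed, compile_b, run_integ.
Round 2: rule 3 [compile_b & artifact_signed -> lint_clean]; rule 5 [tag_release & compile_b -> cfg_changed]. New: lint_clean, cfg_changed.
Round 3: rule 7 [lint_clean -> rollback_ready]. New: rollback_ready.
Closure: {artifact_signed, cache_hit, cfg_changed, compile_b, compile_c, hdr_changed, link_bin, link_lib, lint_clean, publish_ok, rollback_ready, run_integ, tag_release} — 13 facts.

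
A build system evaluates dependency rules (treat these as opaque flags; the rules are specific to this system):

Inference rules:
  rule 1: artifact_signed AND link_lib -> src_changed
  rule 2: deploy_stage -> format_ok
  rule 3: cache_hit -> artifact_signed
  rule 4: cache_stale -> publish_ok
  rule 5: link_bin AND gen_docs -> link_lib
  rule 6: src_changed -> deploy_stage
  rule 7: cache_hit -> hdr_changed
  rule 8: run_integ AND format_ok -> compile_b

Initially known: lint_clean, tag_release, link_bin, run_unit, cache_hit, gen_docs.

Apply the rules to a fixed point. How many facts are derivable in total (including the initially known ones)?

[1] rule 3 [cache_hit -> artifact_signed]; rule 5 [link_bin AND gen_docs -> link_lib]; rule 7 [cache_hit -> hdr_changed]. ⇒ new: artifact_signed, link_lib, hdr_changed.
[2] rule 1 [artifact_signed AND link_lib -> src_changed]. ⇒ new: src_changed.
[3] rule 6 [src_changed -> deploy_stage]. ⇒ new: deploy_stage.
[4] rule 2 [deploy_stage -> format_ok]. ⇒ new: format_ok.
Closure: {artifact_signed, cache_hit, deploy_stage, format_ok, gen_docs, hdr_changed, link_bin, link_lib, lint_clean, run_unit, src_changed, tag_release} — 12 facts.

12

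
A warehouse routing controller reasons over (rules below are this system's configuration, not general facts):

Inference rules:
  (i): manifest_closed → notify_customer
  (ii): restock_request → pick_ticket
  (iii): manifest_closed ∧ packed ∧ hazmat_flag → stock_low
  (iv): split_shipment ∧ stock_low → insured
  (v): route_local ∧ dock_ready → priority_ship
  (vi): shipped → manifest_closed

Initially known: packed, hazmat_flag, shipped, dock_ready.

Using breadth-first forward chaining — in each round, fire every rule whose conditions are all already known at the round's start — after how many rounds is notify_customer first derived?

2

Round 1: (vi) [shipped → manifest_closed]. New: manifest_closed.
Round 2: (i) [manifest_closed → notify_customer]; (iii) [manifest_closed ∧ packed ∧ hazmat_flag → stock_low]. New: notify_customer, stock_low.
notify_customer first appears in round 2.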